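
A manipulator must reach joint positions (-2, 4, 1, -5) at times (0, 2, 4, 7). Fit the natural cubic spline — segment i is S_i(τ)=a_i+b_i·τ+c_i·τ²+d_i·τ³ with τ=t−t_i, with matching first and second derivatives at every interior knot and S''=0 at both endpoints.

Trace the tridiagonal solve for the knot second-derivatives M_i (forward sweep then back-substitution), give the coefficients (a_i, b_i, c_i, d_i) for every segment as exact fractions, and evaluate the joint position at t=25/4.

Δ: Δ0=3, Δ1=-3/2, Δ2=-2
row 1: diag=8, rhs=-27; c'=1/4, d'=-27/8
row 2: denom=10−2·1/4=19/2; d'=(-3−2·-27/8)/(19/2)=15/38
back: M2=15/38
back: M1=-27/8−1/4·15/38=-66/19
M: M0=0, M1=-66/19, M2=15/38, M3=0
seg 0: a=-2, c=M0/2=0, d=(M1−M0)/(6·2)=-11/38, b=Δ0−h0·(2M0+M1)/6=79/19
seg 1: a=4, c=M1/2=-33/19, d=(M2−M1)/(6·2)=49/152, b=Δ1−h1·(2M1+M2)/6=13/19
seg 2: a=1, c=M2/2=15/76, d=(M3−M2)/(6·3)=-5/228, b=Δ2−h2·(2M2+M3)/6=-91/38
t_q=25/4 → seg 2, τ=9/4; S=1+-91/38·τ+15/76·τ²+-5/228·τ³=-17699/4864

  seg 0: a=-2 b=79/19 c=0 d=-11/38
  seg 1: a=4 b=13/19 c=-33/19 d=49/152
  seg 2: a=1 b=-91/38 c=15/76 d=-5/228
S(25/4) = -17699/4864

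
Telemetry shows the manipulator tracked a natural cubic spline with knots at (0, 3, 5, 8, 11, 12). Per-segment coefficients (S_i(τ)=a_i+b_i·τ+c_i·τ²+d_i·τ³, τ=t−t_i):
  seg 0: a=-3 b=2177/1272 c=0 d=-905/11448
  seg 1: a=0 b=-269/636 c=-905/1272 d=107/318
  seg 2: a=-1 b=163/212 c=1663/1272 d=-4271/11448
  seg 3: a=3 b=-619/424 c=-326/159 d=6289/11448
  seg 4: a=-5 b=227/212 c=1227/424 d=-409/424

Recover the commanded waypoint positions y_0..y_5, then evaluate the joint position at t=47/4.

y_0=-3 y_1=0 y_2=-1 y_3=3 y_4=-5 y_5=-2
S(47/4) = -80759/27136

y_0 = S_0(0) = a_0 = -3
y_1 = S_1(0) = a_1 = 0
y_2 = S_2(0) = a_2 = -1
y_3 = S_3(0) = a_3 = 3
y_4 = S_4(0) = a_4 = -5
y_5 = S_4(1) = -2
t_q=47/4 is in segment 4 (τ=3/4); S_4(τ)=-80759/27136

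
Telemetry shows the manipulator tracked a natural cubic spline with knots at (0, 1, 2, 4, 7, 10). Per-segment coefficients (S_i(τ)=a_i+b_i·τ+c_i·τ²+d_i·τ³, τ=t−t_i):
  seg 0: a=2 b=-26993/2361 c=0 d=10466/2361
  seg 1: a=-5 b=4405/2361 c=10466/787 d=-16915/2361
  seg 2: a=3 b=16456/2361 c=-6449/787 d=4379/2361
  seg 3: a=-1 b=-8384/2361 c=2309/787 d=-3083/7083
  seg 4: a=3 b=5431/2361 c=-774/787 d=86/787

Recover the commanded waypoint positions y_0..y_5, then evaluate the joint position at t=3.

y_0=2 y_1=-5 y_2=3 y_3=-1 y_4=3 y_5=4
S(3) = 2857/787

y_0 = S_0(0) = a_0 = 2
y_1 = S_1(0) = a_1 = -5
y_2 = S_2(0) = a_2 = 3
y_3 = S_3(0) = a_3 = -1
y_4 = S_4(0) = a_4 = 3
y_5 = S_4(3) = 4
t_q=3 is in segment 2 (τ=1); S_2(τ)=2857/787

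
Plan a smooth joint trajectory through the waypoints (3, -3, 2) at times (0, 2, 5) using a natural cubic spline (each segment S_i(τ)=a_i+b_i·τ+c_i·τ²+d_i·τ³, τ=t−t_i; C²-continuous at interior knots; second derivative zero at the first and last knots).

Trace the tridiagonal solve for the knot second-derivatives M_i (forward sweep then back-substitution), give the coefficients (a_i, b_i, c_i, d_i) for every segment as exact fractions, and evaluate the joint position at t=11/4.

  seg 0: a=3 b=-59/15 c=0 d=7/30
  seg 1: a=-3 b=-17/15 c=7/5 d=-7/45
S(11/4) = -1001/320

Δ: Δ0=-3, Δ1=5/3
row 1: diag=10, rhs=28; c'=3/10, d'=14/5
back: M1=14/5
M: M0=0, M1=14/5, M2=0
seg 0: a=3, c=M0/2=0, d=(M1−M0)/(6·2)=7/30, b=Δ0−h0·(2M0+M1)/6=-59/15
seg 1: a=-3, c=M1/2=7/5, d=(M2−M1)/(6·3)=-7/45, b=Δ1−h1·(2M1+M2)/6=-17/15
t_q=11/4 → seg 1, τ=3/4; S=-3+-17/15·τ+7/5·τ²+-7/45·τ³=-1001/320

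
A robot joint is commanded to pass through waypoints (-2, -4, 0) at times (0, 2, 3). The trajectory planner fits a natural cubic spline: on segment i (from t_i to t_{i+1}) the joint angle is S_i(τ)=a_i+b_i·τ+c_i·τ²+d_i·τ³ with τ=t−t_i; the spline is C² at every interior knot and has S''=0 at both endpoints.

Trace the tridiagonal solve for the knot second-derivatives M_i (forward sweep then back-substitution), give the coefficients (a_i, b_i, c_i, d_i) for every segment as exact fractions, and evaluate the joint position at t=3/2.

Δ: Δ0=-1, Δ1=4
row 1: diag=6, rhs=30; c'=1/6, d'=5
back: M1=5
M: M0=0, M1=5, M2=0
seg 0: a=-2, c=M0/2=0, d=(M1−M0)/(6·2)=5/12, b=Δ0−h0·(2M0+M1)/6=-8/3
seg 1: a=-4, c=M1/2=5/2, d=(M2−M1)/(6·1)=-5/6, b=Δ1−h1·(2M1+M2)/6=7/3
t_q=3/2 → seg 0, τ=3/2; S=-2+-8/3·τ+0·τ²+5/12·τ³=-147/32

  seg 0: a=-2 b=-8/3 c=0 d=5/12
  seg 1: a=-4 b=7/3 c=5/2 d=-5/6
S(3/2) = -147/32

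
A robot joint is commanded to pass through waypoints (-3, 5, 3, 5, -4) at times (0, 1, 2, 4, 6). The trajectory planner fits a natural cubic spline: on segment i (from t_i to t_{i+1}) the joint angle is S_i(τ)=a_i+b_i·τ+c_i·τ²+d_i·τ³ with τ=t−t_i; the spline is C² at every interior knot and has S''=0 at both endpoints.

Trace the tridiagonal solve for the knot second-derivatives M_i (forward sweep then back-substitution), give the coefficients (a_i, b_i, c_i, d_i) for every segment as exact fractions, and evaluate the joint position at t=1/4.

Δ: Δ0=8, Δ1=-2, Δ2=1, Δ3=-9/2
row 1: diag=4, rhs=-60; c'=1/4, d'=-15
row 2: denom=6−1·1/4=23/4; d'=(18−1·-15)/(23/4)=132/23
row 3: denom=8−2·8/23=168/23; d'=(-33−2·132/23)/(168/23)=-341/56
back: M3=-341/56
back: M2=132/23−8/23·-341/56=55/7
back: M1=-15−1/4·55/7=-475/28
M: M0=0, M1=-475/28, M2=55/7, M3=-341/56, M4=0
seg 0: a=-3, c=M0/2=0, d=(M1−M0)/(6·1)=-475/168, b=Δ0−h0·(2M0+M1)/6=1819/168
seg 1: a=5, c=M1/2=-475/56, d=(M2−M1)/(6·1)=695/168, b=Δ1−h1·(2M1+M2)/6=197/84
seg 2: a=3, c=M2/2=55/14, d=(M3−M2)/(6·2)=-781/672, b=Δ2−h2·(2M2+M3)/6=-53/24
seg 3: a=5, c=M3/2=-341/112, d=(M4−M3)/(6·2)=341/672, b=Δ3−h3·(2M3+M4)/6=-37/84
t_q=1/4 → seg 0, τ=1/4; S=-3+1819/168·τ+0·τ²+-475/168·τ³=-1209/3584

  seg 0: a=-3 b=1819/168 c=0 d=-475/168
  seg 1: a=5 b=197/84 c=-475/56 d=695/168
  seg 2: a=3 b=-53/24 c=55/14 d=-781/672
  seg 3: a=5 b=-37/84 c=-341/112 d=341/672
S(1/4) = -1209/3584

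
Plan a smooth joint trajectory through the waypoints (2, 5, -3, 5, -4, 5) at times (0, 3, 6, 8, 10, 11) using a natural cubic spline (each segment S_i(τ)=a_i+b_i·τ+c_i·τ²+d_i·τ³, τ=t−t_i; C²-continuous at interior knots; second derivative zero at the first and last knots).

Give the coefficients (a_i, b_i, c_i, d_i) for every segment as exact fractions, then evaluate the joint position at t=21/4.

  seg 0: a=2 b=3304/1149 c=0 d=-2155/10341
  seg 1: a=5 b=-3161/1149 c=-2155/1149 d=6562/10341
  seg 2: a=-3 b=3595/1149 c=1469/383 d=-7813/4596
  seg 3: a=5 b=-2216/1149 c=-4875/766 d=23341/9192
  seg 4: a=-4 b=7091/2298 c=13591/1532 d=-13591/4596
S(21/4) = -42367/12256

Δ: Δ0=1, Δ1=-8/3, Δ2=4, Δ3=-9/2, Δ4=9
row 1: diag=12, rhs=-22; c'=1/4, d'=-11/6
row 2: denom=10−3·1/4=37/4; d'=(40−3·-11/6)/(37/4)=182/37
row 3: denom=8−2·8/37=280/37; d'=(-51−2·182/37)/(280/37)=-2251/280
row 4: denom=6−2·37/140=383/70; d'=(81−2·-2251/280)/(383/70)=13591/766
back: M4=13591/766
back: M3=-2251/280−37/140·13591/766=-4875/383
back: M2=182/37−8/37·-4875/383=2938/383
back: M1=-11/6−1/4·2938/383=-4310/1149
M: M0=0, M1=-4310/1149, M2=2938/383, M3=-4875/383, M4=13591/766, M5=0
seg 0: a=2, c=M0/2=0, d=(M1−M0)/(6·3)=-2155/10341, b=Δ0−h0·(2M0+M1)/6=3304/1149
seg 1: a=5, c=M1/2=-2155/1149, d=(M2−M1)/(6·3)=6562/10341, b=Δ1−h1·(2M1+M2)/6=-3161/1149
seg 2: a=-3, c=M2/2=1469/383, d=(M3−M2)/(6·2)=-7813/4596, b=Δ2−h2·(2M2+M3)/6=3595/1149
seg 3: a=5, c=M3/2=-4875/766, d=(M4−M3)/(6·2)=23341/9192, b=Δ3−h3·(2M3+M4)/6=-2216/1149
seg 4: a=-4, c=M4/2=13591/1532, d=(M5−M4)/(6·1)=-13591/4596, b=Δ4−h4·(2M4+M5)/6=7091/2298
t_q=21/4 → seg 1, τ=9/4; S=5+-3161/1149·τ+-2155/1149·τ²+6562/10341·τ³=-42367/12256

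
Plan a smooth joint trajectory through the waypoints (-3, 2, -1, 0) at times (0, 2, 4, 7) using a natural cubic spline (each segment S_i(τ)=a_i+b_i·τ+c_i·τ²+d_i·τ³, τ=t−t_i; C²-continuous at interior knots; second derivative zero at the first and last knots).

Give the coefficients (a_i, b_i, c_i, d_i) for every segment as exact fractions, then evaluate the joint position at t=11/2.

  seg 0: a=-3 b=208/57 c=0 d=-131/456
  seg 1: a=2 b=23/114 c=-131/76 d=199/456
  seg 2: a=-1 b=-83/57 c=17/19 d=-17/171
S(11/2) = -229/152

Δ: Δ0=5/2, Δ1=-3/2, Δ2=1/3
row 1: diag=8, rhs=-24; c'=1/4, d'=-3
row 2: denom=10−2·1/4=19/2; d'=(11−2·-3)/(19/2)=34/19
back: M2=34/19
back: M1=-3−1/4·34/19=-131/38
M: M0=0, M1=-131/38, M2=34/19, M3=0
seg 0: a=-3, c=M0/2=0, d=(M1−M0)/(6·2)=-131/456, b=Δ0−h0·(2M0+M1)/6=208/57
seg 1: a=2, c=M1/2=-131/76, d=(M2−M1)/(6·2)=199/456, b=Δ1−h1·(2M1+M2)/6=23/114
seg 2: a=-1, c=M2/2=17/19, d=(M3−M2)/(6·3)=-17/171, b=Δ2−h2·(2M2+M3)/6=-83/57
t_q=11/2 → seg 2, τ=3/2; S=-1+-83/57·τ+17/19·τ²+-17/171·τ³=-229/152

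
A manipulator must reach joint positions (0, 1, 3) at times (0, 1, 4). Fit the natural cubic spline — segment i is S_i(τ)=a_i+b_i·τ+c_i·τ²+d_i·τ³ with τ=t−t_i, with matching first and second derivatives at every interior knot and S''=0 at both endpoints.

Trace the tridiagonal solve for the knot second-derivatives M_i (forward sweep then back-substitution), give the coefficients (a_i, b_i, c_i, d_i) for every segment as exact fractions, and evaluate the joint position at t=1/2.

  seg 0: a=0 b=25/24 c=0 d=-1/24
  seg 1: a=1 b=11/12 c=-1/8 d=1/72
S(1/2) = 33/64

Δ: Δ0=1, Δ1=2/3
row 1: diag=8, rhs=-2; c'=3/8, d'=-1/4
back: M1=-1/4
M: M0=0, M1=-1/4, M2=0
seg 0: a=0, c=M0/2=0, d=(M1−M0)/(6·1)=-1/24, b=Δ0−h0·(2M0+M1)/6=25/24
seg 1: a=1, c=M1/2=-1/8, d=(M2−M1)/(6·3)=1/72, b=Δ1−h1·(2M1+M2)/6=11/12
t_q=1/2 → seg 0, τ=1/2; S=0+25/24·τ+0·τ²+-1/24·τ³=33/64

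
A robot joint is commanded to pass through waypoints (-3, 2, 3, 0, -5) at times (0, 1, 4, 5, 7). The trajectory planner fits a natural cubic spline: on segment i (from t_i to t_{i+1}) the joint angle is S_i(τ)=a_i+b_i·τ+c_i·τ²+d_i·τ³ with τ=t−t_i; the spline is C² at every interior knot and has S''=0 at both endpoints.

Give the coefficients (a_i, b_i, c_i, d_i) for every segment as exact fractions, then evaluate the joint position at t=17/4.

Δ: Δ0=5, Δ1=1/3, Δ2=-3, Δ3=-5/2
row 1: diag=8, rhs=-28; c'=3/8, d'=-7/2
row 2: denom=8−3·3/8=55/8; d'=(-20−3·-7/2)/(55/8)=-76/55
row 3: denom=6−1·8/55=322/55; d'=(3−1·-76/55)/(322/55)=241/322
back: M3=241/322
back: M2=-76/55−8/55·241/322=-240/161
back: M1=-7/2−3/8·-240/161=-947/322
M: M0=0, M1=-947/322, M2=-240/161, M3=241/322, M4=0
seg 0: a=-3, c=M0/2=0, d=(M1−M0)/(6·1)=-947/1932, b=Δ0−h0·(2M0+M1)/6=10607/1932
seg 1: a=2, c=M1/2=-947/644, d=(M2−M1)/(6·3)=467/5796, b=Δ1−h1·(2M1+M2)/6=3883/966
seg 2: a=3, c=M2/2=-120/161, d=(M3−M2)/(6·1)=103/276, b=Δ2−h2·(2M2+M3)/6=-5077/1932
seg 3: a=0, c=M3/2=241/644, d=(M4−M3)/(6·2)=-241/3864, b=Δ3−h3·(2M3+M4)/6=-2897/966
t_q=17/4 → seg 2, τ=1/4; S=3+-5077/1932·τ+-120/161·τ²+103/276·τ³=94891/41216

  seg 0: a=-3 b=10607/1932 c=0 d=-947/1932
  seg 1: a=2 b=3883/966 c=-947/644 d=467/5796
  seg 2: a=3 b=-5077/1932 c=-120/161 d=103/276
  seg 3: a=0 b=-2897/966 c=241/644 d=-241/3864
S(17/4) = 94891/41216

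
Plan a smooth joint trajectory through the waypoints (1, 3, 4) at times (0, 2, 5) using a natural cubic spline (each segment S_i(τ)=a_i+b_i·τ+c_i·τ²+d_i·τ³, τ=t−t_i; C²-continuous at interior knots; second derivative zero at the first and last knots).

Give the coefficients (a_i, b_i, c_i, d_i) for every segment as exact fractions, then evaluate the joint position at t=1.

  seg 0: a=1 b=17/15 c=0 d=-1/30
  seg 1: a=3 b=11/15 c=-1/5 d=1/45
S(1) = 21/10

Δ: Δ0=1, Δ1=1/3
row 1: diag=10, rhs=-4; c'=3/10, d'=-2/5
back: M1=-2/5
M: M0=0, M1=-2/5, M2=0
seg 0: a=1, c=M0/2=0, d=(M1−M0)/(6·2)=-1/30, b=Δ0−h0·(2M0+M1)/6=17/15
seg 1: a=3, c=M1/2=-1/5, d=(M2−M1)/(6·3)=1/45, b=Δ1−h1·(2M1+M2)/6=11/15
t_q=1 → seg 0, τ=1; S=1+17/15·τ+0·τ²+-1/30·τ³=21/10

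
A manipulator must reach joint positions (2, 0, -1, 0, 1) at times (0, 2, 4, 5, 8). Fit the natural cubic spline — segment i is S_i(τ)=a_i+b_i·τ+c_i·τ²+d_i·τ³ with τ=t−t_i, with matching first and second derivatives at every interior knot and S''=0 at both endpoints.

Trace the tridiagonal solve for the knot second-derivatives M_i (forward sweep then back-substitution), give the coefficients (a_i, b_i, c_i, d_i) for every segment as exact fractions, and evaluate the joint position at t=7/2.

  seg 0: a=2 b=-1021/1032 c=0 d=-11/4128
  seg 1: a=0 b=-527/516 c=-11/688 d=571/4128
  seg 2: a=-1 b=593/1032 c=35/43 d=-401/1032
  seg 3: a=0 b=535/516 c=-121/344 d=121/3096
S(7/2) = -12121/11008

Δ: Δ0=-1, Δ1=-1/2, Δ2=1, Δ3=1/3
row 1: diag=8, rhs=3; c'=1/4, d'=3/8
row 2: denom=6−2·1/4=11/2; d'=(9−2·3/8)/(11/2)=3/2
row 3: denom=8−1·2/11=86/11; d'=(-4−1·3/2)/(86/11)=-121/172
back: M3=-121/172
back: M2=3/2−2/11·-121/172=70/43
back: M1=3/8−1/4·70/43=-11/344
M: M0=0, M1=-11/344, M2=70/43, M3=-121/172, M4=0
seg 0: a=2, c=M0/2=0, d=(M1−M0)/(6·2)=-11/4128, b=Δ0−h0·(2M0+M1)/6=-1021/1032
seg 1: a=0, c=M1/2=-11/688, d=(M2−M1)/(6·2)=571/4128, b=Δ1−h1·(2M1+M2)/6=-527/516
seg 2: a=-1, c=M2/2=35/43, d=(M3−M2)/(6·1)=-401/1032, b=Δ2−h2·(2M2+M3)/6=593/1032
seg 3: a=0, c=M3/2=-121/344, d=(M4−M3)/(6·3)=121/3096, b=Δ3−h3·(2M3+M4)/6=535/516
t_q=7/2 → seg 1, τ=3/2; S=0+-527/516·τ+-11/688·τ²+571/4128·τ³=-12121/11008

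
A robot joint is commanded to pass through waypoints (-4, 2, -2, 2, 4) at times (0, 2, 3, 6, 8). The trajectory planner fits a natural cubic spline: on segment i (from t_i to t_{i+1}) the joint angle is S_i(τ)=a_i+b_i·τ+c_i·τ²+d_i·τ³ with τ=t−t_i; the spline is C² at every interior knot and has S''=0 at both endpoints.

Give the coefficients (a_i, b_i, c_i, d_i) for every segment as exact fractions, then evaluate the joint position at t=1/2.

Δ: Δ0=3, Δ1=-4, Δ2=4/3, Δ3=1
row 1: diag=6, rhs=-42; c'=1/6, d'=-7
row 2: denom=8−1·1/6=47/6; d'=(32−1·-7)/(47/6)=234/47
row 3: denom=10−3·18/47=416/47; d'=(-2−3·234/47)/(416/47)=-199/104
back: M3=-199/104
back: M2=234/47−18/47·-199/104=297/52
back: M1=-7−1/6·297/52=-827/104
M: M0=0, M1=-827/104, M2=297/52, M3=-199/104, M4=0
seg 0: a=-4, c=M0/2=0, d=(M1−M0)/(6·2)=-827/1248, b=Δ0−h0·(2M0+M1)/6=1763/312
seg 1: a=2, c=M1/2=-827/208, d=(M2−M1)/(6·1)=1421/624, b=Δ1−h1·(2M1+M2)/6=-359/156
seg 2: a=-2, c=M2/2=297/104, d=(M3−M2)/(6·3)=-61/144, b=Δ2−h2·(2M2+M3)/6=-2135/624
seg 3: a=2, c=M3/2=-199/208, d=(M4−M3)/(6·2)=199/1248, b=Δ3−h3·(2M3+M4)/6=355/156
t_q=1/2 → seg 0, τ=1/2; S=-4+1763/312·τ+0·τ²+-827/1248·τ³=-4185/3328

  seg 0: a=-4 b=1763/312 c=0 d=-827/1248
  seg 1: a=2 b=-359/156 c=-827/208 d=1421/624
  seg 2: a=-2 b=-2135/624 c=297/104 d=-61/144
  seg 3: a=2 b=355/156 c=-199/208 d=199/1248
S(1/2) = -4185/3328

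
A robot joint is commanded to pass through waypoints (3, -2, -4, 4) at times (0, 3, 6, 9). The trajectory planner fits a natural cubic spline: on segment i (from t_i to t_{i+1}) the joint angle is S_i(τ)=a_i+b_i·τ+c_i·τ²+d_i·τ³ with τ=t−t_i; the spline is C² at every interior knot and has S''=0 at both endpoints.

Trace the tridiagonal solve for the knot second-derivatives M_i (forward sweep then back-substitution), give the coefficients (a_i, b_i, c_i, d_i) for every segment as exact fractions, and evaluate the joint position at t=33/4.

Δ: Δ0=-5/3, Δ1=-2/3, Δ2=8/3
row 1: diag=12, rhs=6; c'=1/4, d'=1/2
row 2: denom=12−3·1/4=45/4; d'=(20−3·1/2)/(45/4)=74/45
back: M2=74/45
back: M1=1/2−1/4·74/45=4/45
M: M0=0, M1=4/45, M2=74/45, M3=0
seg 0: a=3, c=M0/2=0, d=(M1−M0)/(6·3)=2/405, b=Δ0−h0·(2M0+M1)/6=-77/45
seg 1: a=-2, c=M1/2=2/45, d=(M2−M1)/(6·3)=7/81, b=Δ1−h1·(2M1+M2)/6=-71/45
seg 2: a=-4, c=M2/2=37/45, d=(M3−M2)/(6·3)=-37/405, b=Δ2−h2·(2M2+M3)/6=46/45
t_q=33/4 → seg 2, τ=9/4; S=-4+46/45·τ+37/45·τ²+-37/405·τ³=91/64

  seg 0: a=3 b=-77/45 c=0 d=2/405
  seg 1: a=-2 b=-71/45 c=2/45 d=7/81
  seg 2: a=-4 b=46/45 c=37/45 d=-37/405
S(33/4) = 91/64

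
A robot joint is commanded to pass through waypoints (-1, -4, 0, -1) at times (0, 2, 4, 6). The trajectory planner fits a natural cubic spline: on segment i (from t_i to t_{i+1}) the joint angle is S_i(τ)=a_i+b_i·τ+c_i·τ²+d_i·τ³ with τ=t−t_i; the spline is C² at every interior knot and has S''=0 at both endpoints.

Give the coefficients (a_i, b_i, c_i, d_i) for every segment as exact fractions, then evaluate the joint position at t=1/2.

Δ: Δ0=-3/2, Δ1=2, Δ2=-1/2
row 1: diag=8, rhs=21; c'=1/4, d'=21/8
row 2: denom=8−2·1/4=15/2; d'=(-15−2·21/8)/(15/2)=-27/10
back: M2=-27/10
back: M1=21/8−1/4·-27/10=33/10
M: M0=0, M1=33/10, M2=-27/10, M3=0
seg 0: a=-1, c=M0/2=0, d=(M1−M0)/(6·2)=11/40, b=Δ0−h0·(2M0+M1)/6=-13/5
seg 1: a=-4, c=M1/2=33/20, d=(M2−M1)/(6·2)=-1/2, b=Δ1−h1·(2M1+M2)/6=7/10
seg 2: a=0, c=M2/2=-27/20, d=(M3−M2)/(6·2)=9/40, b=Δ2−h2·(2M2+M3)/6=13/10
t_q=1/2 → seg 0, τ=1/2; S=-1+-13/5·τ+0·τ²+11/40·τ³=-145/64

  seg 0: a=-1 b=-13/5 c=0 d=11/40
  seg 1: a=-4 b=7/10 c=33/20 d=-1/2
  seg 2: a=0 b=13/10 c=-27/20 d=9/40
S(1/2) = -145/64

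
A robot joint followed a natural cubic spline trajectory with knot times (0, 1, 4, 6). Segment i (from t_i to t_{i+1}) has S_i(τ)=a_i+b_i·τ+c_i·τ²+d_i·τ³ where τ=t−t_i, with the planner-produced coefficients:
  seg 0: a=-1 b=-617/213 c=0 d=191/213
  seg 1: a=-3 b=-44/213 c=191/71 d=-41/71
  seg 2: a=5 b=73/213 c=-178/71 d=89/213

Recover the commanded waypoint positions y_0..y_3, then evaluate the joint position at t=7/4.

y_0 = S_0(0) = a_0 = -1
y_1 = S_1(0) = a_1 = -3
y_2 = S_2(0) = a_2 = 5
y_3 = S_2(2) = -1
t_q=7/4 is in segment 1 (τ=3/4); S_1(τ)=-8567/4544

y_0=-1 y_1=-3 y_2=5 y_3=-1
S(7/4) = -8567/4544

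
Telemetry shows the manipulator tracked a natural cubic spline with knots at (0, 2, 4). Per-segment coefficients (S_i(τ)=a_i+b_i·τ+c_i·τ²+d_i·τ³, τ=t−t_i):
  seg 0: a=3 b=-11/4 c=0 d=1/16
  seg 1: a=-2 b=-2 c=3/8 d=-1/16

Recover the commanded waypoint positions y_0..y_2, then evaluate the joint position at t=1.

y_0 = S_0(0) = a_0 = 3
y_1 = S_1(0) = a_1 = -2
y_2 = S_1(2) = -5
t_q=1 is in segment 0 (τ=1); S_0(τ)=5/16

y_0=3 y_1=-2 y_2=-5
S(1) = 5/16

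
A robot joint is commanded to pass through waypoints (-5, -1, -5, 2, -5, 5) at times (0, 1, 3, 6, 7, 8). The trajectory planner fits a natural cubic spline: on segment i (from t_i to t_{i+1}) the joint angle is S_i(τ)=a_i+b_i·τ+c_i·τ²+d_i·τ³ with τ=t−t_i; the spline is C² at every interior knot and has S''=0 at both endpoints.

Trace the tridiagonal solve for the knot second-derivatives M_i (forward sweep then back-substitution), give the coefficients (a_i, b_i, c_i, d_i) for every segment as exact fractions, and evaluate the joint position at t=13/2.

  seg 0: a=-5 b=6239/1140 c=0 d=-1679/1140
  seg 1: a=-1 b=601/570 c=-1679/380 d=412/285
  seg 2: a=-5 b=83/114 c=1617/380 d=-4241/3420
  seg 3: a=2 b=-8233/1140 c=-656/95 d=1625/228
  seg 4: a=-5 b=199/570 c=5501/380 d=-5501/1140
S(13/2) = -7437/3040

Δ: Δ0=4, Δ1=-2, Δ2=7/3, Δ3=-7, Δ4=10
row 1: diag=6, rhs=-36; c'=1/3, d'=-6
row 2: denom=10−2·1/3=28/3; d'=(26−2·-6)/(28/3)=57/14
row 3: denom=8−3·9/28=197/28; d'=(-56−3·57/14)/(197/28)=-1910/197
row 4: denom=4−1·28/197=760/197; d'=(102−1·-1910/197)/(760/197)=5501/190
back: M4=5501/190
back: M3=-1910/197−28/197·5501/190=-1312/95
back: M2=57/14−9/28·-1312/95=1617/190
back: M1=-6−1/3·1617/190=-1679/190
M: M0=0, M1=-1679/190, M2=1617/190, M3=-1312/95, M4=5501/190, M5=0
seg 0: a=-5, c=M0/2=0, d=(M1−M0)/(6·1)=-1679/1140, b=Δ0−h0·(2M0+M1)/6=6239/1140
seg 1: a=-1, c=M1/2=-1679/380, d=(M2−M1)/(6·2)=412/285, b=Δ1−h1·(2M1+M2)/6=601/570
seg 2: a=-5, c=M2/2=1617/380, d=(M3−M2)/(6·3)=-4241/3420, b=Δ2−h2·(2M2+M3)/6=83/114
seg 3: a=2, c=M3/2=-656/95, d=(M4−M3)/(6·1)=1625/228, b=Δ3−h3·(2M3+M4)/6=-8233/1140
seg 4: a=-5, c=M4/2=5501/380, d=(M5−M4)/(6·1)=-5501/1140, b=Δ4−h4·(2M4+M5)/6=199/570
t_q=13/2 → seg 3, τ=1/2; S=2+-8233/1140·τ+-656/95·τ²+1625/228·τ³=-7437/3040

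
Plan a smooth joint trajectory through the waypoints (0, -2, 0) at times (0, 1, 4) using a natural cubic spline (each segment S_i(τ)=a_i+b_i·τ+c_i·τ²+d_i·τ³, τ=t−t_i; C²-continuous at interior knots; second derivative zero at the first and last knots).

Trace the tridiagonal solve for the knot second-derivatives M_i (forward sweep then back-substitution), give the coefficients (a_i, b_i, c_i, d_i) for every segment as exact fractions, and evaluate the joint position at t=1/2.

Δ: Δ0=-2, Δ1=2/3
row 1: diag=8, rhs=16; c'=3/8, d'=2
back: M1=2
M: M0=0, M1=2, M2=0
seg 0: a=0, c=M0/2=0, d=(M1−M0)/(6·1)=1/3, b=Δ0−h0·(2M0+M1)/6=-7/3
seg 1: a=-2, c=M1/2=1, d=(M2−M1)/(6·3)=-1/9, b=Δ1−h1·(2M1+M2)/6=-4/3
t_q=1/2 → seg 0, τ=1/2; S=0+-7/3·τ+0·τ²+1/3·τ³=-9/8

  seg 0: a=0 b=-7/3 c=0 d=1/3
  seg 1: a=-2 b=-4/3 c=1 d=-1/9
S(1/2) = -9/8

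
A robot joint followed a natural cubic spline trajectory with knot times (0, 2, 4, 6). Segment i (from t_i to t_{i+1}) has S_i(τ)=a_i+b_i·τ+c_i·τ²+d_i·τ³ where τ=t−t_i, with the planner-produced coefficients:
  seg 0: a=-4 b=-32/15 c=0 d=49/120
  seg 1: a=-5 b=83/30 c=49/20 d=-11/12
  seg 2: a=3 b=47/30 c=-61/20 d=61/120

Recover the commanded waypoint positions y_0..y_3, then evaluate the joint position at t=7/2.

y_0=-4 y_1=-5 y_2=3 y_3=-2
S(7/2) = 251/160

y_0 = S_0(0) = a_0 = -4
y_1 = S_1(0) = a_1 = -5
y_2 = S_2(0) = a_2 = 3
y_3 = S_2(2) = -2
t_q=7/2 is in segment 1 (τ=3/2); S_1(τ)=251/160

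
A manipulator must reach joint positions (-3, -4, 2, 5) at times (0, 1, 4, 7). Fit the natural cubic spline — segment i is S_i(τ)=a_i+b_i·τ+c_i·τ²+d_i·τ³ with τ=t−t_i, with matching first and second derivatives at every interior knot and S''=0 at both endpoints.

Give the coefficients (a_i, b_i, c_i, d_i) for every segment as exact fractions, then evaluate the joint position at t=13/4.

Δ: Δ0=-1, Δ1=2, Δ2=1
row 1: diag=8, rhs=18; c'=3/8, d'=9/4
row 2: denom=12−3·3/8=87/8; d'=(-6−3·9/4)/(87/8)=-34/29
back: M2=-34/29
back: M1=9/4−3/8·-34/29=78/29
M: M0=0, M1=78/29, M2=-34/29, M3=0
seg 0: a=-3, c=M0/2=0, d=(M1−M0)/(6·1)=13/29, b=Δ0−h0·(2M0+M1)/6=-42/29
seg 1: a=-4, c=M1/2=39/29, d=(M2−M1)/(6·3)=-56/261, b=Δ1−h1·(2M1+M2)/6=-3/29
seg 2: a=2, c=M2/2=-17/29, d=(M3−M2)/(6·3)=17/261, b=Δ2−h2·(2M2+M3)/6=63/29
t_q=13/4 → seg 1, τ=9/4; S=-4+-3/29·τ+39/29·τ²+-56/261·τ³=61/464

  seg 0: a=-3 b=-42/29 c=0 d=13/29
  seg 1: a=-4 b=-3/29 c=39/29 d=-56/261
  seg 2: a=2 b=63/29 c=-17/29 d=17/261
S(13/4) = 61/464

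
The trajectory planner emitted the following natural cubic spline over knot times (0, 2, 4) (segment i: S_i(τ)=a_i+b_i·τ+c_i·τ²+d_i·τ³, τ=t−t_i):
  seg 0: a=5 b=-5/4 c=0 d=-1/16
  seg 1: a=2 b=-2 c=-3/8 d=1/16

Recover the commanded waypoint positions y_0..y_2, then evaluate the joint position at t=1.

y_0 = S_0(0) = a_0 = 5
y_1 = S_1(0) = a_1 = 2
y_2 = S_1(2) = -3
t_q=1 is in segment 0 (τ=1); S_0(τ)=59/16

y_0=5 y_1=2 y_2=-3
S(1) = 59/16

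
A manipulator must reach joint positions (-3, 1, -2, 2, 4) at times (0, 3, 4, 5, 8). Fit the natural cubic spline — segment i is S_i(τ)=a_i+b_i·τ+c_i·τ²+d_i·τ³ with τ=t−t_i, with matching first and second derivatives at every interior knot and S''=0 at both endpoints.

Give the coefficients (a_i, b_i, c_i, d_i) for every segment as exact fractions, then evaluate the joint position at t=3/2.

Δ: Δ0=4/3, Δ1=-3, Δ2=4, Δ3=2/3
row 1: diag=8, rhs=-26; c'=1/8, d'=-13/4
row 2: denom=4−1·1/8=31/8; d'=(42−1·-13/4)/(31/8)=362/31
row 3: denom=8−1·8/31=240/31; d'=(-20−1·362/31)/(240/31)=-491/120
back: M3=-491/120
back: M2=362/31−8/31·-491/120=191/15
back: M1=-13/4−1/8·191/15=-581/120
M: M0=0, M1=-581/120, M2=191/15, M3=-491/120, M4=0
seg 0: a=-3, c=M0/2=0, d=(M1−M0)/(6·3)=-581/2160, b=Δ0−h0·(2M0+M1)/6=901/240
seg 1: a=1, c=M1/2=-581/240, d=(M2−M1)/(6·1)=703/240, b=Δ1−h1·(2M1+M2)/6=-421/120
seg 2: a=-2, c=M2/2=191/30, d=(M3−M2)/(6·1)=-673/240, b=Δ2−h2·(2M2+M3)/6=7/16
seg 3: a=2, c=M3/2=-491/240, d=(M4−M3)/(6·3)=491/2160, b=Δ3−h3·(2M3+M4)/6=571/120
t_q=3/2 → seg 0, τ=3/2; S=-3+901/240·τ+0·τ²+-581/2160·τ³=1103/640

  seg 0: a=-3 b=901/240 c=0 d=-581/2160
  seg 1: a=1 b=-421/120 c=-581/240 d=703/240
  seg 2: a=-2 b=7/16 c=191/30 d=-673/240
  seg 3: a=2 b=571/120 c=-491/240 d=491/2160
S(3/2) = 1103/640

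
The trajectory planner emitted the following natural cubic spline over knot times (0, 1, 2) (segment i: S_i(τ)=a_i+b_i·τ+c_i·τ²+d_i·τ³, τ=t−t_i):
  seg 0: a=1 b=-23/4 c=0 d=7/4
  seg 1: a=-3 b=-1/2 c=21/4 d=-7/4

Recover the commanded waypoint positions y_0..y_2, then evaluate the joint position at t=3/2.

y_0 = S_0(0) = a_0 = 1
y_1 = S_1(0) = a_1 = -3
y_2 = S_1(1) = 0
t_q=3/2 is in segment 1 (τ=1/2); S_1(τ)=-69/32

y_0=1 y_1=-3 y_2=0
S(3/2) = -69/32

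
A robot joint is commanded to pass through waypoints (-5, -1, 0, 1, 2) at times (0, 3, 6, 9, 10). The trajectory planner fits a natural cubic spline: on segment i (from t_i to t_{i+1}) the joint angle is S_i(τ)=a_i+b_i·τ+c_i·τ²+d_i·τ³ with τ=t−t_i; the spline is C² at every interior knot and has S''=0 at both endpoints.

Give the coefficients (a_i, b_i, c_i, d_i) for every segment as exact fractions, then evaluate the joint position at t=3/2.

  seg 0: a=-5 b=19/12 c=0 d=-1/36
  seg 1: a=-1 b=5/6 c=-1/4 d=1/36
  seg 2: a=0 b=1/12 c=0 d=1/36
  seg 3: a=1 b=5/6 c=1/4 d=-1/12
S(3/2) = -87/32

Δ: Δ0=4/3, Δ1=1/3, Δ2=1/3, Δ3=1
row 1: diag=12, rhs=-6; c'=1/4, d'=-1/2
row 2: denom=12−3·1/4=45/4; d'=(0−3·-1/2)/(45/4)=2/15
row 3: denom=8−3·4/15=36/5; d'=(4−3·2/15)/(36/5)=1/2
back: M3=1/2
back: M2=2/15−4/15·1/2=0
back: M1=-1/2−1/4·0=-1/2
M: M0=0, M1=-1/2, M2=0, M3=1/2, M4=0
seg 0: a=-5, c=M0/2=0, d=(M1−M0)/(6·3)=-1/36, b=Δ0−h0·(2M0+M1)/6=19/12
seg 1: a=-1, c=M1/2=-1/4, d=(M2−M1)/(6·3)=1/36, b=Δ1−h1·(2M1+M2)/6=5/6
seg 2: a=0, c=M2/2=0, d=(M3−M2)/(6·3)=1/36, b=Δ2−h2·(2M2+M3)/6=1/12
seg 3: a=1, c=M3/2=1/4, d=(M4−M3)/(6·1)=-1/12, b=Δ3−h3·(2M3+M4)/6=5/6
t_q=3/2 → seg 0, τ=3/2; S=-5+19/12·τ+0·τ²+-1/36·τ³=-87/32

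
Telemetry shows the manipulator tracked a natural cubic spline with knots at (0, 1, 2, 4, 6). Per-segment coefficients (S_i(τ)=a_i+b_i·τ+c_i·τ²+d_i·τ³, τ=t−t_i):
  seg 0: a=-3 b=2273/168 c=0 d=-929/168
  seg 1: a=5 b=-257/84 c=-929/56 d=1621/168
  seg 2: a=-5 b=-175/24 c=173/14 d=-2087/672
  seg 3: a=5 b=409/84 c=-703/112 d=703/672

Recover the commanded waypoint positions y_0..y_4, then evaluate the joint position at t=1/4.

y_0 = S_0(0) = a_0 = -3
y_1 = S_1(0) = a_1 = 5
y_2 = S_2(0) = a_2 = -5
y_3 = S_3(0) = a_3 = 5
y_4 = S_3(2) = -2
t_q=1/4 is in segment 0 (τ=1/4); S_0(τ)=1061/3584

y_0=-3 y_1=5 y_2=-5 y_3=5 y_4=-2
S(1/4) = 1061/3584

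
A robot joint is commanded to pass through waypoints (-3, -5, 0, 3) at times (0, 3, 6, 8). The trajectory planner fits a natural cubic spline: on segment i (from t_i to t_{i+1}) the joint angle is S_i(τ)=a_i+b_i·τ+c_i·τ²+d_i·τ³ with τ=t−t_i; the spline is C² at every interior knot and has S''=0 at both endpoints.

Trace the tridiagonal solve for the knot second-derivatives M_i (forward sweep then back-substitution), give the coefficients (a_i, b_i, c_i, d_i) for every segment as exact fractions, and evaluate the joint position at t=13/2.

Δ: Δ0=-2/3, Δ1=5/3, Δ2=3/2
row 1: diag=12, rhs=14; c'=1/4, d'=7/6
row 2: denom=10−3·1/4=37/4; d'=(-1−3·7/6)/(37/4)=-18/37
back: M2=-18/37
back: M1=7/6−1/4·-18/37=143/111
M: M0=0, M1=143/111, M2=-18/37, M3=0
seg 0: a=-3, c=M0/2=0, d=(M1−M0)/(6·3)=143/1998, b=Δ0−h0·(2M0+M1)/6=-97/74
seg 1: a=-5, c=M1/2=143/222, d=(M2−M1)/(6·3)=-197/1998, b=Δ1−h1·(2M1+M2)/6=23/37
seg 2: a=0, c=M2/2=-9/37, d=(M3−M2)/(6·2)=3/74, b=Δ2−h2·(2M2+M3)/6=135/74
t_q=13/2 → seg 2, τ=1/2; S=0+135/74·τ+-9/37·τ²+3/74·τ³=507/592

  seg 0: a=-3 b=-97/74 c=0 d=143/1998
  seg 1: a=-5 b=23/37 c=143/222 d=-197/1998
  seg 2: a=0 b=135/74 c=-9/37 d=3/74
S(13/2) = 507/592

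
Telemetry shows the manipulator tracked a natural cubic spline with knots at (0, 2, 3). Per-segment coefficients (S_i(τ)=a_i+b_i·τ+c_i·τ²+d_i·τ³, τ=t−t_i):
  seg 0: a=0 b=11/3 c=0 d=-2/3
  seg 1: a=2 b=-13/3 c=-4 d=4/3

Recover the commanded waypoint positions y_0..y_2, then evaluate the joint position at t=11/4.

y_0 = S_0(0) = a_0 = 0
y_1 = S_1(0) = a_1 = 2
y_2 = S_1(1) = -5
t_q=11/4 is in segment 1 (τ=3/4); S_1(τ)=-47/16

y_0=0 y_1=2 y_2=-5
S(11/4) = -47/16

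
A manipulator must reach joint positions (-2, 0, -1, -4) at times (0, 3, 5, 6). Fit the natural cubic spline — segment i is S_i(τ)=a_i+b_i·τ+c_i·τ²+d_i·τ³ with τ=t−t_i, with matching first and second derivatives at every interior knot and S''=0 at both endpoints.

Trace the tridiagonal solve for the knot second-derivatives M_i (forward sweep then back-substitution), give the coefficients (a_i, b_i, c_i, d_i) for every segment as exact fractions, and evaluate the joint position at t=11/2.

  seg 0: a=-2 b=65/84 c=0 d=-1/84
  seg 1: a=0 b=19/42 c=-3/28 d=-31/168
  seg 2: a=-1 b=-46/21 c=-17/14 d=17/42
S(11/2) = -263/112

Δ: Δ0=2/3, Δ1=-1/2, Δ2=-3
row 1: diag=10, rhs=-7; c'=1/5, d'=-7/10
row 2: denom=6−2·1/5=28/5; d'=(-15−2·-7/10)/(28/5)=-17/7
back: M2=-17/7
back: M1=-7/10−1/5·-17/7=-3/14
M: M0=0, M1=-3/14, M2=-17/7, M3=0
seg 0: a=-2, c=M0/2=0, d=(M1−M0)/(6·3)=-1/84, b=Δ0−h0·(2M0+M1)/6=65/84
seg 1: a=0, c=M1/2=-3/28, d=(M2−M1)/(6·2)=-31/168, b=Δ1−h1·(2M1+M2)/6=19/42
seg 2: a=-1, c=M2/2=-17/14, d=(M3−M2)/(6·1)=17/42, b=Δ2−h2·(2M2+M3)/6=-46/21
t_q=11/2 → seg 2, τ=1/2; S=-1+-46/21·τ+-17/14·τ²+17/42·τ³=-263/112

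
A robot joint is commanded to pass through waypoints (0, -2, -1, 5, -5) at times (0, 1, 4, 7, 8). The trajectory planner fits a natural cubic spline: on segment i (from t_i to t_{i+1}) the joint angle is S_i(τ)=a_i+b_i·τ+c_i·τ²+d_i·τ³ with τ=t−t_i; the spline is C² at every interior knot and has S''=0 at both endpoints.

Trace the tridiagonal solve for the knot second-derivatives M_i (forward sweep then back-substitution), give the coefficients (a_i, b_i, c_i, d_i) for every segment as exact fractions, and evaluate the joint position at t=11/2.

Δ: Δ0=-2, Δ1=1/3, Δ2=2, Δ3=-10
row 1: diag=8, rhs=14; c'=3/8, d'=7/4
row 2: denom=12−3·3/8=87/8; d'=(10−3·7/4)/(87/8)=38/87
row 3: denom=8−3·8/29=208/29; d'=(-72−3·38/87)/(208/29)=-1063/104
back: M3=-1063/104
back: M2=38/87−8/29·-1063/104=127/39
back: M1=7/4−3/8·127/39=55/104
M: M0=0, M1=55/104, M2=127/39, M3=-1063/104, M4=0
seg 0: a=0, c=M0/2=0, d=(M1−M0)/(6·1)=55/624, b=Δ0−h0·(2M0+M1)/6=-1303/624
seg 1: a=-2, c=M1/2=55/208, d=(M2−M1)/(6·3)=851/5616, b=Δ1−h1·(2M1+M2)/6=-569/312
seg 2: a=-1, c=M2/2=127/78, d=(M3−M2)/(6·3)=-4205/5616, b=Δ2−h2·(2M2+M3)/6=185/48
seg 3: a=5, c=M3/2=-1063/208, d=(M4−M3)/(6·1)=1063/624, b=Δ3−h3·(2M3+M4)/6=-2057/312
t_q=11/2 → seg 2, τ=3/2; S=-1+185/48·τ+127/78·τ²+-4205/5616·τ³=9847/1664

  seg 0: a=0 b=-1303/624 c=0 d=55/624
  seg 1: a=-2 b=-569/312 c=55/208 d=851/5616
  seg 2: a=-1 b=185/48 c=127/78 d=-4205/5616
  seg 3: a=5 b=-2057/312 c=-1063/208 d=1063/624
S(11/2) = 9847/1664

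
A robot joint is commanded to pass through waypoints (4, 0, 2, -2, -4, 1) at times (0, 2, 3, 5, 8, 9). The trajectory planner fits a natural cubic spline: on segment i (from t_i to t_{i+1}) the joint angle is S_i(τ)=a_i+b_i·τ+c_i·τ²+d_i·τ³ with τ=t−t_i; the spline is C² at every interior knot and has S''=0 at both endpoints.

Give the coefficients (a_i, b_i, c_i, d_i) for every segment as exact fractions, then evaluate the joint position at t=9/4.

  seg 0: a=4 b=-24842/6879 c=0 d=2771/6879
  seg 1: a=0 b=8410/6879 c=5542/2293 d=-11278/6879
  seg 2: a=2 b=7828/6879 c=-5736/2293 d=6415/13758
  seg 3: a=-2 b=-22514/6879 c=679/2293 d=1313/6879
  seg 4: a=-4 b=25159/6879 c=4618/2293 d=-4618/6879
S(9/4) = 31631/73376

Δ: Δ0=-2, Δ1=2, Δ2=-2, Δ3=-2/3, Δ4=5
row 1: diag=6, rhs=24; c'=1/6, d'=4
row 2: denom=6−1·1/6=35/6; d'=(-24−1·4)/(35/6)=-24/5
row 3: denom=10−2·12/35=326/35; d'=(8−2·-24/5)/(326/35)=308/163
row 4: denom=8−3·105/326=2293/326; d'=(34−3·308/163)/(2293/326)=9236/2293
back: M4=9236/2293
back: M3=308/163−105/326·9236/2293=1358/2293
back: M2=-24/5−12/35·1358/2293=-11472/2293
back: M1=4−1/6·-11472/2293=11084/2293
M: M0=0, M1=11084/2293, M2=-11472/2293, M3=1358/2293, M4=9236/2293, M5=0
seg 0: a=4, c=M0/2=0, d=(M1−M0)/(6·2)=2771/6879, b=Δ0−h0·(2M0+M1)/6=-24842/6879
seg 1: a=0, c=M1/2=5542/2293, d=(M2−M1)/(6·1)=-11278/6879, b=Δ1−h1·(2M1+M2)/6=8410/6879
seg 2: a=2, c=M2/2=-5736/2293, d=(M3−M2)/(6·2)=6415/13758, b=Δ2−h2·(2M2+M3)/6=7828/6879
seg 3: a=-2, c=M3/2=679/2293, d=(M4−M3)/(6·3)=1313/6879, b=Δ3−h3·(2M3+M4)/6=-22514/6879
seg 4: a=-4, c=M4/2=4618/2293, d=(M5−M4)/(6·1)=-4618/6879, b=Δ4−h4·(2M4+M5)/6=25159/6879
t_q=9/4 → seg 1, τ=1/4; S=0+8410/6879·τ+5542/2293·τ²+-11278/6879·τ³=31631/73376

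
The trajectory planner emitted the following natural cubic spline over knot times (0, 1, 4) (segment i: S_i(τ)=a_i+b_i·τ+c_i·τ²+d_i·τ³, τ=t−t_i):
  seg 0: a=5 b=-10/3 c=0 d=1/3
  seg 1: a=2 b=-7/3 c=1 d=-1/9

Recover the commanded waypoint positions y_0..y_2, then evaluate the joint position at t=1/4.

y_0 = S_0(0) = a_0 = 5
y_1 = S_1(0) = a_1 = 2
y_2 = S_1(3) = 1
t_q=1/4 is in segment 0 (τ=1/4); S_0(τ)=267/64

y_0=5 y_1=2 y_2=1
S(1/4) = 267/64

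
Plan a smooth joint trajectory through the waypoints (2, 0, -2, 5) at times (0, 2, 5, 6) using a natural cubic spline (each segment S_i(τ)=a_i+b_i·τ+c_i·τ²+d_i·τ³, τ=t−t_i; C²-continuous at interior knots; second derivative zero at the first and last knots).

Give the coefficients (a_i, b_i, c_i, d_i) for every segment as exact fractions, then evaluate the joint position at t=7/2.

  seg 0: a=2 b=-91/213 c=0 d=-61/426
  seg 1: a=0 b=-457/213 c=-61/71 d=32/71
  seg 2: a=-2 b=1037/213 c=227/71 d=-227/213
S(7/2) = -1031/284

Δ: Δ0=-1, Δ1=-2/3, Δ2=7
row 1: diag=10, rhs=2; c'=3/10, d'=1/5
row 2: denom=8−3·3/10=71/10; d'=(46−3·1/5)/(71/10)=454/71
back: M2=454/71
back: M1=1/5−3/10·454/71=-122/71
M: M0=0, M1=-122/71, M2=454/71, M3=0
seg 0: a=2, c=M0/2=0, d=(M1−M0)/(6·2)=-61/426, b=Δ0−h0·(2M0+M1)/6=-91/213
seg 1: a=0, c=M1/2=-61/71, d=(M2−M1)/(6·3)=32/71, b=Δ1−h1·(2M1+M2)/6=-457/213
seg 2: a=-2, c=M2/2=227/71, d=(M3−M2)/(6·1)=-227/213, b=Δ2−h2·(2M2+M3)/6=1037/213
t_q=7/2 → seg 1, τ=3/2; S=0+-457/213·τ+-61/71·τ²+32/71·τ³=-1031/284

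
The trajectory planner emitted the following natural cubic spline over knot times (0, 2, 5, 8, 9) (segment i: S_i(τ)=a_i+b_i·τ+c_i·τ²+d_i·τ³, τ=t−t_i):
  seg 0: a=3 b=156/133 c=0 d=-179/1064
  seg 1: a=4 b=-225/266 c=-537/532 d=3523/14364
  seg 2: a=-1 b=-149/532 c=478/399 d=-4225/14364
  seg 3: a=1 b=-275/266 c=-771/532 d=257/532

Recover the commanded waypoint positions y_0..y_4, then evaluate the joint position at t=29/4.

y_0=3 y_1=4 y_2=-1 y_3=1 y_4=-1
S(29/4) = 1943/1792

y_0 = S_0(0) = a_0 = 3
y_1 = S_1(0) = a_1 = 4
y_2 = S_2(0) = a_2 = -1
y_3 = S_3(0) = a_3 = 1
y_4 = S_3(1) = -1
t_q=29/4 is in segment 2 (τ=9/4); S_2(τ)=1943/1792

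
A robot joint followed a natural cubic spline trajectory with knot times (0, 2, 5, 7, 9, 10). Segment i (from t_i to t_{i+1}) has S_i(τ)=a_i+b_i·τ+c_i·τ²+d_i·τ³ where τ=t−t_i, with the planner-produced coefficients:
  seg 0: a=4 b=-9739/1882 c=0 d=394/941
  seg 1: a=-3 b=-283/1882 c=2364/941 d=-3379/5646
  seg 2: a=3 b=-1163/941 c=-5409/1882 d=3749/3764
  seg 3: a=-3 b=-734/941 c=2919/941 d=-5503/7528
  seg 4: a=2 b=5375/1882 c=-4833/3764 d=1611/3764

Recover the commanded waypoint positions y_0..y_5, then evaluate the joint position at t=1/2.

y_0 = S_0(0) = a_0 = 4
y_1 = S_1(0) = a_1 = -3
y_2 = S_2(0) = a_2 = 3
y_3 = S_3(0) = a_3 = -3
y_4 = S_4(0) = a_4 = 2
y_5 = S_4(1) = 4
t_q=1/2 is in segment 0 (τ=1/2); S_0(τ)=2757/1882

y_0=4 y_1=-3 y_2=3 y_3=-3 y_4=2 y_5=4
S(1/2) = 2757/1882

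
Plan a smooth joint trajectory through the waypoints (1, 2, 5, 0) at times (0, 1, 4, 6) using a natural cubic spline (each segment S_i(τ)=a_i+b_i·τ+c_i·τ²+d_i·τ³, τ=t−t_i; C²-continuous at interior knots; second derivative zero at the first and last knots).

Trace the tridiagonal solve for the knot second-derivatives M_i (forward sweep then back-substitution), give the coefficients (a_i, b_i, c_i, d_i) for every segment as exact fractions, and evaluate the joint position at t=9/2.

  seg 0: a=1 b=121/142 c=0 d=21/142
  seg 1: a=2 b=92/71 c=63/142 d=-77/426
  seg 2: a=5 b=-131/142 c=-84/71 d=14/71
S(9/2) = 303/71

Δ: Δ0=1, Δ1=1, Δ2=-5/2
row 1: diag=8, rhs=0; c'=3/8, d'=0
row 2: denom=10−3·3/8=71/8; d'=(-21−3·0)/(71/8)=-168/71
back: M2=-168/71
back: M1=0−3/8·-168/71=63/71
M: M0=0, M1=63/71, M2=-168/71, M3=0
seg 0: a=1, c=M0/2=0, d=(M1−M0)/(6·1)=21/142, b=Δ0−h0·(2M0+M1)/6=121/142
seg 1: a=2, c=M1/2=63/142, d=(M2−M1)/(6·3)=-77/426, b=Δ1−h1·(2M1+M2)/6=92/71
seg 2: a=5, c=M2/2=-84/71, d=(M3−M2)/(6·2)=14/71, b=Δ2−h2·(2M2+M3)/6=-131/142
t_q=9/2 → seg 2, τ=1/2; S=5+-131/142·τ+-84/71·τ²+14/71·τ³=303/71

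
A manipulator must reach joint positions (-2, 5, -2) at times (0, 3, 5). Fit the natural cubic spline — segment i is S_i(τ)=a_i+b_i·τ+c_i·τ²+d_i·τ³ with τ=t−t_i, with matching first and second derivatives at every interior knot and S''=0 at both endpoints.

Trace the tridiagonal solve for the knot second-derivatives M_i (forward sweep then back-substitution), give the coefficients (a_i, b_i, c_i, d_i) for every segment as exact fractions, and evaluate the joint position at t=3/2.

  seg 0: a=-2 b=49/12 c=0 d=-7/36
  seg 1: a=5 b=-7/6 c=-7/4 d=7/24
S(3/2) = 111/32

Δ: Δ0=7/3, Δ1=-7/2
row 1: diag=10, rhs=-35; c'=1/5, d'=-7/2
back: M1=-7/2
M: M0=0, M1=-7/2, M2=0
seg 0: a=-2, c=M0/2=0, d=(M1−M0)/(6·3)=-7/36, b=Δ0−h0·(2M0+M1)/6=49/12
seg 1: a=5, c=M1/2=-7/4, d=(M2−M1)/(6·2)=7/24, b=Δ1−h1·(2M1+M2)/6=-7/6
t_q=3/2 → seg 0, τ=3/2; S=-2+49/12·τ+0·τ²+-7/36·τ³=111/32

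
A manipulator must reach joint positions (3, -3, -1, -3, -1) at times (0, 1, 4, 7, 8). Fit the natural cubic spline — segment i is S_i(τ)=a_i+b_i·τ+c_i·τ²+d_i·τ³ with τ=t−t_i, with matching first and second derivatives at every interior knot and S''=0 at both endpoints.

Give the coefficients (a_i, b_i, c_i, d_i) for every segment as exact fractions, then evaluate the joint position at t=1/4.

  seg 0: a=3 b=-365/52 c=0 d=53/52
  seg 1: a=-3 b=-103/26 c=159/52 d=-709/1404
  seg 2: a=-1 b=3/4 c=-58/39 d=475/1404
  seg 3: a=-3 b=25/26 c=81/52 d=-27/52
S(1/4) = 4197/3328

Δ: Δ0=-6, Δ1=2/3, Δ2=-2/3, Δ3=2
row 1: diag=8, rhs=40; c'=3/8, d'=5
row 2: denom=12−3·3/8=87/8; d'=(-8−3·5)/(87/8)=-184/87
row 3: denom=8−3·8/29=208/29; d'=(16−3·-184/87)/(208/29)=81/26
back: M3=81/26
back: M2=-184/87−8/29·81/26=-116/39
back: M1=5−3/8·-116/39=159/26
M: M0=0, M1=159/26, M2=-116/39, M3=81/26, M4=0
seg 0: a=3, c=M0/2=0, d=(M1−M0)/(6·1)=53/52, b=Δ0−h0·(2M0+M1)/6=-365/52
seg 1: a=-3, c=M1/2=159/52, d=(M2−M1)/(6·3)=-709/1404, b=Δ1−h1·(2M1+M2)/6=-103/26
seg 2: a=-1, c=M2/2=-58/39, d=(M3−M2)/(6·3)=475/1404, b=Δ2−h2·(2M2+M3)/6=3/4
seg 3: a=-3, c=M3/2=81/52, d=(M4−M3)/(6·1)=-27/52, b=Δ3−h3·(2M3+M4)/6=25/26
t_q=1/4 → seg 0, τ=1/4; S=3+-365/52·τ+0·τ²+53/52·τ³=4197/3328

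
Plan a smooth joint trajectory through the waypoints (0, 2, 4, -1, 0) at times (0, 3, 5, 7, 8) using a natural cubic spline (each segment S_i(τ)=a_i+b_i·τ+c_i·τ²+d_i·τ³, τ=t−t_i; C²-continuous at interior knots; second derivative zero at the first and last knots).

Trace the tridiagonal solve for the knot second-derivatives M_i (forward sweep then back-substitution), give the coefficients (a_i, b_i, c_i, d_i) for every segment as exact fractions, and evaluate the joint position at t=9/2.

Δ: Δ0=2/3, Δ1=1, Δ2=-5/2, Δ3=1
row 1: diag=10, rhs=2; c'=1/5, d'=1/5
row 2: denom=8−2·1/5=38/5; d'=(-21−2·1/5)/(38/5)=-107/38
row 3: denom=6−2·5/19=104/19; d'=(21−2·-107/38)/(104/19)=253/52
back: M3=253/52
back: M2=-107/38−5/19·253/52=-213/52
back: M1=1/5−1/5·-213/52=53/52
M: M0=0, M1=53/52, M2=-213/52, M3=253/52, M4=0
seg 0: a=0, c=M0/2=0, d=(M1−M0)/(6·3)=53/936, b=Δ0−h0·(2M0+M1)/6=49/312
seg 1: a=2, c=M1/2=53/104, d=(M2−M1)/(6·2)=-133/312, b=Δ1−h1·(2M1+M2)/6=263/156
seg 2: a=4, c=M2/2=-213/104, d=(M3−M2)/(6·2)=233/312, b=Δ2−h2·(2M2+M3)/6=-217/156
seg 3: a=-1, c=M3/2=253/104, d=(M4−M3)/(6·1)=-253/312, b=Δ3−h3·(2M3+M4)/6=-97/156
t_q=9/2 → seg 1, τ=3/2; S=2+263/156·τ+53/104·τ²+-133/312·τ³=3525/832

  seg 0: a=0 b=49/312 c=0 d=53/936
  seg 1: a=2 b=263/156 c=53/104 d=-133/312
  seg 2: a=4 b=-217/156 c=-213/104 d=233/312
  seg 3: a=-1 b=-97/156 c=253/104 d=-253/312
S(9/2) = 3525/832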